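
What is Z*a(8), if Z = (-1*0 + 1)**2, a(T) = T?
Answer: 8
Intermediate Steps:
Z = 1 (Z = (0 + 1)**2 = 1**2 = 1)
Z*a(8) = 1*8 = 8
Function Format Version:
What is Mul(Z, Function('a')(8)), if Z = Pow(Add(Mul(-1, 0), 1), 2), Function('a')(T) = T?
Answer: 8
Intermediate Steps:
Z = 1 (Z = Pow(Add(0, 1), 2) = Pow(1, 2) = 1)
Mul(Z, Function('a')(8)) = Mul(1, 8) = 8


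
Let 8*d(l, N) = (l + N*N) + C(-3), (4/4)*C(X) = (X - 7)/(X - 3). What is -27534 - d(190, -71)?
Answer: -338257/12 ≈ -28188.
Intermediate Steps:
C(X) = (-7 + X)/(-3 + X) (C(X) = (X - 7)/(X - 3) = (-7 + X)/(-3 + X))
d(l, N) = 5/24 + l/8 + N**2/8 (d(l, N) = ((l + N*N) + (-7 - 3)/(-3 - 3))/8 = ((l + N**2) - 10/(-6))/8 = ((l + N**2) - 1/6*(-10))/8 = ((l + N**2) + 5/3)/8 = (5/3 + l + N**2)/8 = 5/24 + l/8 + N**2/8)
-27534 - d(190, -71) = -27534 - (5/24 + (1/8)*190 + (1/8)*(-71)**2) = -27534 - (5/24 + 95/4 + (1/8)*5041) = -27534 - (5/24 + 95/4 + 5041/8) = -27534 - 1*7849/12 = -27534 - 7849/12 = -338257/12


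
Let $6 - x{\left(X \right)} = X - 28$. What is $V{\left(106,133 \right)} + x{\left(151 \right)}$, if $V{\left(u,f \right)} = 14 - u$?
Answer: $-209$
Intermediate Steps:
$x{\left(X \right)} = 34 - X$ ($x{\left(X \right)} = 6 - \left(X - 28\right) = 6 - \left(-28 + X\right) = 34 - X$)
$V{\left(106,133 \right)} + x{\left(151 \right)} = \left(14 - 106\right) + \left(34 - 151\right) = -92 - 117 = -209$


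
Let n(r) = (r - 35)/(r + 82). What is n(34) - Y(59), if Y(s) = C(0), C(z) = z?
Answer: -1/116 ≈ -0.0086207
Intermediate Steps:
n(r) = (-35 + r)/(82 + r)
Y(s) = 0
n(34) - Y(59) = (-35 + 34)/(82 + 34) - 1*0 = -1/116 + 0 = -1/116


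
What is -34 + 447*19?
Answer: 8459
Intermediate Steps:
-34 + 447*19 = -34 + 8493 = 8459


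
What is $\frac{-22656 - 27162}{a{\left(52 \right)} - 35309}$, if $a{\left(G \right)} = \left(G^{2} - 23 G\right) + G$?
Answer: $\frac{49818}{33749} \approx 1.4761$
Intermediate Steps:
$a{\left(G \right)} = G^{2} - 22 G$
$\frac{-22656 - 27162}{a{\left(52 \right)} - 35309} = \frac{-22656 - 27162}{52 \left(-22 + 52\right) - 35309} = - \frac{49818}{52 \cdot 30 - 35309} = - \frac{49818}{1560 - 35309} = - \frac{49818}{-33749} = \left(-49818\right) \left(- \frac{1}{33749}\right) = \frac{49818}{33749}$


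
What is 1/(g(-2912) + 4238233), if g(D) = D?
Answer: 1/4235321 ≈ 2.3611e-7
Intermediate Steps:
1/(g(-2912) + 4238233) = 1/(-2912 + 4238233) = 1/4235321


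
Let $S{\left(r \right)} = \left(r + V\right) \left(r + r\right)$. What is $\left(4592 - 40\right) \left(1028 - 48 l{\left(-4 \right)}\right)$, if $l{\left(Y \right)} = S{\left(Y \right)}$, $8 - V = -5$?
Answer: $20411168$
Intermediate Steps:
$V = 13$ ($V = 8 - -5 = 8 + 5 = 13$)
$S{\left(r \right)} = 2 r \left(13 + r\right)$ ($S{\left(r \right)} = \left(r + 13\right) \left(r + r\right) = \left(13 + r\right) 2 r = 2 r \left(13 + r\right)$)
$l{\left(Y \right)} = 2 Y \left(13 + Y\right)$
$\left(4592 - 40\right) \left(1028 - 48 l{\left(-4 \right)}\right) = \left(4592 - 40\right) \left(1028 - 48 \cdot 2 \left(-4\right) \left(13 - 4\right)\right) = 4552 \left(1028 - 48 \cdot 2 \left(-4\right) 9\right) = 4552 \left(1028 - -3456\right) = 4552 \left(1028 + 3456\right) = 4552 \cdot 4484 = 20411168$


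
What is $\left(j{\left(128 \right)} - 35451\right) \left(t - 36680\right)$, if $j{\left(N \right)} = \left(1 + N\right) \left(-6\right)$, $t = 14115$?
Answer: $817417125$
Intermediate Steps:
$j{\left(N \right)} = -6 - 6 N$
$\left(j{\left(128 \right)} - 35451\right) \left(t - 36680\right) = \left(\left(-6 - 768\right) - 35451\right) \left(14115 - 36680\right) = \left(\left(-6 - 768\right) - 35451\right) \left(-22565\right) = \left(-774 - 35451\right) \left(-22565\right) = \left(-36225\right) \left(-22565\right) = 817417125$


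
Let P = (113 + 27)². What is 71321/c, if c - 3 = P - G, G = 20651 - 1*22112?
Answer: 71321/21064 ≈ 3.3859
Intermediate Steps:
P = 19600 (P = 140² = 19600)
G = -1461 (G = 20651 - 22112 = -1461)
c = 21064 (c = 3 + (19600 - 1*(-1461)) = 3 + (19600 + 1461) = 3 + 21061 = 21064)
71321/c = 71321/21064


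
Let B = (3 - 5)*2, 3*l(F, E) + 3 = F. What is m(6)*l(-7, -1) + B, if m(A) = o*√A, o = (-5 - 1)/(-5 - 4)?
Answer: -4 - 20*√6/9 ≈ -9.4433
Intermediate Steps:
o = ⅔ (o = -6/(-9) = -6*(-⅑) = ⅔ ≈ 0.66667)
l(F, E) = -1 + F/3
m(A) = 2*√A/3
B = -4 (B = -2*2 = -4)
m(6)*l(-7, -1) + B = (2*√6/3)*(-1 + (⅓)*(-7)) - 4 = (2*√6/3)*(-1 - 7/3) - 4 = (2*√6/3)*(-10/3) - 4 = -20*√6/9 - 4 = -4 - 20*√6/9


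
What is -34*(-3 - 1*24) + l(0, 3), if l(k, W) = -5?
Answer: 913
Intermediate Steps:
-34*(-3 - 1*24) + l(0, 3) = -34*(-3 - 1*24) - 5 = -34*(-3 - 24) - 5 = -34*(-27) - 5 = 918 - 5 = 913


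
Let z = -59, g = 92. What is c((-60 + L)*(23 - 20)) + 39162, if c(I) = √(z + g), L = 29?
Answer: 39162 + √33 ≈ 39168.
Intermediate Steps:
c(I) = √33 (c(I) = √(-59 + 92) = √33)
c((-60 + L)*(23 - 20)) + 39162 = √33 + 39162 = 39162 + √33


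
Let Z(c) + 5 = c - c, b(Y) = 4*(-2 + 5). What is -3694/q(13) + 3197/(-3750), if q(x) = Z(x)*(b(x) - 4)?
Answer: 686231/7500 ≈ 91.497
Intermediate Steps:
b(Y) = 12 (b(Y) = 4*3 = 12)
Z(c) = -5 (Z(c) = -5 + (c - c) = -5 + 0 = -5)
q(x) = -40 (q(x) = -5*(12 - 4) = -5*8 = -40)
-3694/q(13) + 3197/(-3750) = -3694/(-40) + 3197/(-3750) = -3694*(-1/40) + 3197*(-1/3750) = 1847/20 - 3197/3750 = 686231/7500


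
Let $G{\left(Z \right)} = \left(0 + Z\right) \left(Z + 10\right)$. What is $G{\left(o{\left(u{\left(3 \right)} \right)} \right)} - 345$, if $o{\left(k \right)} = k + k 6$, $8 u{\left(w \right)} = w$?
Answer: $- \frac{19959}{64} \approx -311.86$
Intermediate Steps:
$u{\left(w \right)} = \frac{w}{8}$
$o{\left(k \right)} = 7 k$ ($o{\left(k \right)} = k + 6 k = 7 k$)
$G{\left(Z \right)} = Z \left(10 + Z\right)$
$G{\left(o{\left(u{\left(3 \right)} \right)} \right)} - 345 = 7 \cdot \frac{1}{8} \cdot 3 \left(10 + 7 \cdot \frac{1}{8} \cdot 3\right) - 345 = 7 \cdot \frac{3}{8} \left(10 + 7 \cdot \frac{3}{8}\right) - 345 = \frac{21 \left(10 + \frac{21}{8}\right)}{8} - 345 = \frac{21}{8} \cdot \frac{101}{8} - 345 = \frac{2121}{64} - 345 = - \frac{19959}{64}$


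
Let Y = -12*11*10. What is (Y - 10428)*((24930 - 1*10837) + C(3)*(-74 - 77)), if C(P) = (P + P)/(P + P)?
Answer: -163790616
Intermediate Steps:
C(P) = 1 (C(P) = (2*P)/((2*P)) = (2*P)*(1/(2*P)) = 1)
Y = -1320 (Y = -132*10 = -1320)
(Y - 10428)*((24930 - 1*10837) + C(3)*(-74 - 77)) = (-1320 - 10428)*((24930 - 1*10837) + 1*(-74 - 77)) = -11748*((24930 - 10837) + 1*(-151)) = -11748*(14093 - 151) = -11748*13942 = -163790616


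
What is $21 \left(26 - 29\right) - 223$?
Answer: $-286$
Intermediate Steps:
$21 \left(26 - 29\right) - 223 = 21 \left(-3\right) - 223 = -63 - 223 = -286$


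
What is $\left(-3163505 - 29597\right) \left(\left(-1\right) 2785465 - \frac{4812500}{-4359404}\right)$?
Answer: $\frac{1384775631648907740}{155693} \approx 8.8943 \cdot 10^{12}$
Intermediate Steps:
$\left(-3163505 - 29597\right) \left(\left(-1\right) 2785465 - \frac{4812500}{-4359404}\right) = - 3193102 \left(-2785465 - - \frac{171875}{155693}\right) = - 3193102 \left(-2785465 + \frac{171875}{155693}\right) = \left(-3193102\right) \left(- \frac{433677230370}{155693}\right) = \frac{1384775631648907740}{155693}$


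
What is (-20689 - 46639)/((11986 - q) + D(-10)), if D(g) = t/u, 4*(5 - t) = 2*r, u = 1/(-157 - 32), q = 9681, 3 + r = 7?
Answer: -33664/869 ≈ -38.739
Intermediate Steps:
r = 4 (r = -3 + 7 = 4)
u = -1/189 (u = 1/(-189) = -1/189 ≈ -0.0052910)
t = 3 (t = 5 - 4/2 = 5 - ¼*8 = 5 - 2 = 3)
D(g) = -567 (D(g) = 3/(-1/189) = 3*(-189) = -567)
(-20689 - 46639)/((11986 - q) + D(-10)) = (-20689 - 46639)/((11986 - 1*9681) - 567) = -67328/((11986 - 9681) - 567) = -67328/(2305 - 567) = -67328/1738 = -67328*1/1738 = -33664/869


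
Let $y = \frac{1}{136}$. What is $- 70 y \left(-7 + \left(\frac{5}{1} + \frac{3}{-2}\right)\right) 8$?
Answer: $\frac{245}{17} \approx 14.412$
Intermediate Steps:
$y = \frac{1}{136} \approx 0.0073529$
$- 70 y \left(-7 + \left(\frac{5}{1} + \frac{3}{-2}\right)\right) 8 = \left(-70\right) \frac{1}{136} \left(-7 + \left(\frac{5}{1} + \frac{3}{-2}\right)\right) 8 = - \frac{35 \left(-7 + \left(5 \cdot 1 + 3 \left(- \frac{1}{2}\right)\right)\right) 8}{68} = - \frac{35 \left(-7 + \left(5 - \frac{3}{2}\right)\right) 8}{68} = - \frac{35 \left(-7 + \frac{7}{2}\right) 8}{68} = - \frac{35 \left(\left(- \frac{7}{2}\right) 8\right)}{68} = \left(- \frac{35}{68}\right) \left(-28\right) = \frac{245}{17}$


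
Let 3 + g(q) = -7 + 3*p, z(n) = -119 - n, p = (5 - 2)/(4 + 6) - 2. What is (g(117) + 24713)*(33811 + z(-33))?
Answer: 1665873355/2 ≈ 8.3294e+8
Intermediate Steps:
p = -17/10 (p = 3/10 - 2 = -17/10 ≈ -1.7000)
g(q) = -151/10 (g(q) = -3 + (-7 + 3*(-17/10)) = -3 + (-7 - 51/10) = -3 - 121/10 = -151/10)
(g(117) + 24713)*(33811 + z(-33)) = (-151/10 + 24713)*(33811 + (-119 - 1*(-33))) = 246979*(33811 + (-119 + 33))/10 = 246979*(33811 - 86)/10 = (246979/10)*33725 = 1665873355/2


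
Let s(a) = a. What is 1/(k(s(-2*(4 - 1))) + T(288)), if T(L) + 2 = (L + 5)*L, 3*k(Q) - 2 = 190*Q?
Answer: 3/252008 ≈ 1.1904e-5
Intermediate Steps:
k(Q) = ⅔ + 190*Q/3 (k(Q) = ⅔ + (190*Q)/3 = ⅔ + 190*Q/3)
T(L) = -2 + L*(5 + L) (T(L) = -2 + (L + 5)*L = -2 + (5 + L)*L = -2 + L*(5 + L))
1/(k(s(-2*(4 - 1))) + T(288)) = 1/((⅔ + 190*(-2*(4 - 1))/3) + (-2 + 288² + 5*288)) = 1/((⅔ + 190*(-2*3)/3) + (-2 + 82944 + 1440)) = 1/((⅔ + (190/3)*(-6)) + 84382) = 1/((⅔ - 380) + 84382) = 1/(-1138/3 + 84382) = 1/(252008/3) = 3/252008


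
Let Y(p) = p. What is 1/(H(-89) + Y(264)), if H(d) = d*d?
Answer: 1/8185 ≈ 0.00012217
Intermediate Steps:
H(d) = d**2
1/(H(-89) + Y(264)) = 1/((-89)**2 + 264) = 1/(7921 + 264) = 1/8185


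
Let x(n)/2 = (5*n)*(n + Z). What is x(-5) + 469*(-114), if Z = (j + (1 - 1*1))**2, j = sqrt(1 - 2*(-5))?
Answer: -53766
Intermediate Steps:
j = sqrt(11) (j = sqrt(1 + 10) = sqrt(11) ≈ 3.3166)
Z = 11 (Z = (sqrt(11) + (1 - 1*1))**2 = (sqrt(11) + (1 - 1))**2 = (sqrt(11) + 0)**2 = (sqrt(11))**2 = 11)
x(n) = 10*n*(11 + n) (x(n) = 2*((5*n)*(n + 11)) = 2*((5*n)*(11 + n)) = 2*(5*n*(11 + n)) = 10*n*(11 + n))
x(-5) + 469*(-114) = 10*(-5)*(11 - 5) + 469*(-114) = 10*(-5)*6 - 53466 = -300 - 53466 = -53766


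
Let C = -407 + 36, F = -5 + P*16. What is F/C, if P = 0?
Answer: 5/371 ≈ 0.013477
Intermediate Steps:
F = -5 (F = -5 + 0*16 = -5 + 0 = -5)
C = -371
F/C = -5/(-371) = -5*(-1/371) = 5/371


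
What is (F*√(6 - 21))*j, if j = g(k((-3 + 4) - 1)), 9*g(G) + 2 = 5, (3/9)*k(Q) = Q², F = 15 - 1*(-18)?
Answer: 11*I*√15 ≈ 42.603*I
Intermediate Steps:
F = 33 (F = 15 + 18 = 33)
k(Q) = 3*Q²
g(G) = ⅓ (g(G) = -2/9 + (⅑)*5 = -2/9 + 5/9 = ⅓)
j = ⅓ ≈ 0.33333
(F*√(6 - 21))*j = (33*√(6 - 21))*(⅓) = (33*√(-15))*(⅓) = (33*(I*√15))*(⅓) = (33*I*√15)*(⅓) = 11*I*√15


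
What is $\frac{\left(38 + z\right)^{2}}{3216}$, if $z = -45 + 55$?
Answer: $\frac{48}{67} \approx 0.71642$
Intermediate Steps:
$z = 10$
$\frac{\left(38 + z\right)^{2}}{3216} = \frac{\left(38 + 10\right)^{2}}{3216} = 48^{2} \cdot \frac{1}{3216} = 2304 \cdot \frac{1}{3216} = \frac{48}{67}$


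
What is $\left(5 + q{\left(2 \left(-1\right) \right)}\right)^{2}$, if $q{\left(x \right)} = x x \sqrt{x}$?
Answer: $-7 + 40 i \sqrt{2} \approx -7.0 + 56.569 i$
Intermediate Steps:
$q{\left(x \right)} = x^{\frac{5}{2}}$ ($q{\left(x \right)} = x^{2} \sqrt{x} = x^{\frac{5}{2}}$)
$\left(5 + q{\left(2 \left(-1\right) \right)}\right)^{2} = \left(5 + \left(2 \left(-1\right)\right)^{\frac{5}{2}}\right)^{2} = \left(5 + \left(-2\right)^{\frac{5}{2}}\right)^{2} = \left(5 + 4 i \sqrt{2}\right)^{2}$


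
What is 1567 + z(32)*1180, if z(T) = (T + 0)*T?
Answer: 1209887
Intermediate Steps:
z(T) = T**2 (z(T) = T*T = T**2)
1567 + z(32)*1180 = 1567 + 32**2*1180 = 1567 + 1024*1180 = 1567 + 1208320 = 1209887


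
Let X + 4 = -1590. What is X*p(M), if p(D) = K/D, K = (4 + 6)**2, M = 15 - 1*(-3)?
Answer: -79700/9 ≈ -8855.6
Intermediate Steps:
M = 18 (M = 15 + 3 = 18)
K = 100 (K = 10**2 = 100)
p(D) = 100/D
X = -1594 (X = -4 - 1590 = -1594)
X*p(M) = -159400/18 = -1594*50/9 = -79700/9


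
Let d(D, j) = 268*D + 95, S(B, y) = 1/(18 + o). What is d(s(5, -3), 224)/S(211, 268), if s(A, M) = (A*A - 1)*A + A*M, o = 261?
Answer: 7877565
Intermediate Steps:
s(A, M) = A*M + A*(-1 + A**2) (s(A, M) = (A**2 - 1)*A + A*M = (-1 + A**2)*A + A*M = A*(-1 + A**2) + A*M = A*M + A*(-1 + A**2))
S(B, y) = 1/279 (S(B, y) = 1/(18 + 261) = 1/279)
d(D, j) = 95 + 268*D
d(s(5, -3), 224)/S(211, 268) = (95 + 268*(5*(-1 - 3 + 5**2)))/(1/279) = (95 + 268*(5*(-1 - 3 + 25)))*279 = (95 + 268*(5*21))*279 = (95 + 268*105)*279 = (95 + 28140)*279 = 28235*279 = 7877565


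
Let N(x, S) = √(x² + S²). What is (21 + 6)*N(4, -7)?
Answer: 27*√65 ≈ 217.68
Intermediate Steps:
N(x, S) = √(S² + x²)
(21 + 6)*N(4, -7) = (21 + 6)*√((-7)² + 4²) = 27*√(49 + 16) = 27*√65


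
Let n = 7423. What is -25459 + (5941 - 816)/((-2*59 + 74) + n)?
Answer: -187856836/7379 ≈ -25458.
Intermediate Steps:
-25459 + (5941 - 816)/((-2*59 + 74) + n) = -25459 + (5941 - 816)/((-2*59 + 74) + 7423) = -25459 + 5125/((-118 + 74) + 7423) = -25459 + 5125/(-44 + 7423) = -25459 + 5125/7379 = -187856836/7379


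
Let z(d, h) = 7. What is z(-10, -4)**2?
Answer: 49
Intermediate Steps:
z(-10, -4)**2 = 7**2 = 49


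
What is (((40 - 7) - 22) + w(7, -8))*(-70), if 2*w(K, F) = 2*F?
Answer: -210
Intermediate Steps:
w(K, F) = F (w(K, F) = (2*F)/2 = F)
(((40 - 7) - 22) + w(7, -8))*(-70) = (((40 - 7) - 22) - 8)*(-70) = ((33 - 22) - 8)*(-70) = (11 - 8)*(-70) = 3*(-70) = -210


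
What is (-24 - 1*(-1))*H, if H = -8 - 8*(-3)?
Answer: -368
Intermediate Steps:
H = 16 (H = -8 + 24 = 16)
(-24 - 1*(-1))*H = (-24 - 1*(-1))*16 = (-24 + 1)*16 = -23*16 = -368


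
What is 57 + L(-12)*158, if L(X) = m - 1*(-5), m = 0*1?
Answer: 847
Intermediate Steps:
m = 0
L(X) = 5 (L(X) = 0 - 1*(-5) = 0 + 5 = 5)
57 + L(-12)*158 = 57 + 5*158 = 57 + 790 = 847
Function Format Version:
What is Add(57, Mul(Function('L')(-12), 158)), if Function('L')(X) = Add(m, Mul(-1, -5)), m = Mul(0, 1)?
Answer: 847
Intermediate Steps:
m = 0
Function('L')(X) = 5 (Function('L')(X) = Add(0, Mul(-1, -5)) = Add(0, 5) = 5)
Add(57, Mul(Function('L')(-12), 158)) = Add(57, Mul(5, 158)) = Add(57, 790) = 847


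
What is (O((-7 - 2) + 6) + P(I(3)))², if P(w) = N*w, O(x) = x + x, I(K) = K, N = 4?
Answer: 36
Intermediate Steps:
O(x) = 2*x
P(w) = 4*w
(O((-7 - 2) + 6) + P(I(3)))² = (2*((-7 - 2) + 6) + 4*3)² = (2*(-9 + 6) + 12)² = (2*(-3) + 12)² = (-6 + 12)² = 6² = 36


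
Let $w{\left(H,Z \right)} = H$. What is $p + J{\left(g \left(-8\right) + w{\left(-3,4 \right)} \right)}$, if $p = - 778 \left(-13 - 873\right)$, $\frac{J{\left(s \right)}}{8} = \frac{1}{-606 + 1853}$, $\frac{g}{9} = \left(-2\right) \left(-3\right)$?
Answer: $\frac{859567084}{1247} \approx 6.8931 \cdot 10^{5}$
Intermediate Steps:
$g = 54$ ($g = 9 \left(\left(-2\right) \left(-3\right)\right) = 9 \cdot 6 = 54$)
$J{\left(s \right)} = \frac{8}{1247}$ ($J{\left(s \right)} = \frac{8}{-606 + 1853} = \frac{8}{1247}$)
$p = 689308$ ($p = \left(-778\right) \left(-886\right) = 689308$)
$p + J{\left(g \left(-8\right) + w{\left(-3,4 \right)} \right)} = 689308 + \frac{8}{1247} = \frac{859567084}{1247}$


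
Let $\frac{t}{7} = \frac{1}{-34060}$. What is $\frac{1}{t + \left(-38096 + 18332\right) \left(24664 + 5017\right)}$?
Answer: $- \frac{34060}{19980116573047} \approx -1.7047 \cdot 10^{-9}$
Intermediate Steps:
$t = - \frac{7}{34060}$ ($t = \frac{7}{-34060} = 7 \left(- \frac{1}{34060}\right) = - \frac{7}{34060} \approx -0.00020552$)
$\frac{1}{t + \left(-38096 + 18332\right) \left(24664 + 5017\right)} = \frac{1}{- \frac{7}{34060} + \left(-38096 + 18332\right) \left(24664 + 5017\right)} = \frac{1}{- \frac{7}{34060} - 586615284} = \frac{1}{- \frac{19980116573047}{34060}} = - \frac{34060}{19980116573047}$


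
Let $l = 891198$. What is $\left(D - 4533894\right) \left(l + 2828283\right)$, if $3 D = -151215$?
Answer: $-17051213028819$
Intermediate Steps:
$D = -50405$ ($D = \frac{1}{3} \left(-151215\right) = -50405$)
$\left(D - 4533894\right) \left(l + 2828283\right) = \left(-50405 - 4533894\right) \left(891198 + 2828283\right) = \left(-4584299\right) 3719481 = -17051213028819$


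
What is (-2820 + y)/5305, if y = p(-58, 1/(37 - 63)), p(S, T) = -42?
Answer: -2862/5305 ≈ -0.53949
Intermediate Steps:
y = -42
(-2820 + y)/5305 = (-2820 - 42)/5305 = -2862*1/5305 = -2862/5305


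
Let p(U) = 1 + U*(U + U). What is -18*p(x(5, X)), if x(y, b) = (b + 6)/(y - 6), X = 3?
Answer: -2934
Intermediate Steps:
x(y, b) = (6 + b)/(-6 + y)
p(U) = 1 + 2*U**2 (p(U) = 1 + U*(2*U) = 1 + 2*U**2)
-18*p(x(5, X)) = -18*(1 + 2*((6 + 3)/(-6 + 5))**2) = -18*(1 + 2*(9/(-1))**2) = -18*(1 + 2*(-1*9)**2) = -18*(1 + 2*(-9)**2) = -18*(1 + 2*81) = -18*(1 + 162) = -18*163 = -2934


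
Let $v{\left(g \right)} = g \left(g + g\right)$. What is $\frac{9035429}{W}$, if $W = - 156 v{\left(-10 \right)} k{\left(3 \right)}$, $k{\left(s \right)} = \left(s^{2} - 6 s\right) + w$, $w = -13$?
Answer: $\frac{695033}{52800} \approx 13.163$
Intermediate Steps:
$v{\left(g \right)} = 2 g^{2}$ ($v{\left(g \right)} = g 2 g = 2 g^{2}$)
$k{\left(s \right)} = -13 + s^{2} - 6 s$ ($k{\left(s \right)} = \left(s^{2} - 6 s\right) - 13 = -13 + s^{2} - 6 s$)
$W = 686400$ ($W = - 156 \cdot 2 \left(-10\right)^{2} \left(-13 + 3^{2} - 18\right) = - 156 \cdot 2 \cdot 100 \left(-13 + 9 - 18\right) = \left(-156\right) 200 \left(-22\right) = \left(-31200\right) \left(-22\right) = 686400$)
$\frac{9035429}{W} = \frac{9035429}{686400} = 9035429 \cdot \frac{1}{686400} = \frac{695033}{52800}$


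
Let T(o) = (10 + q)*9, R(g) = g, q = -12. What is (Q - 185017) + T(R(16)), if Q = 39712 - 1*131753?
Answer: -277076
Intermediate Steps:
Q = -92041 (Q = 39712 - 131753 = -92041)
T(o) = -18 (T(o) = (10 - 12)*9 = -2*9 = -18)
(Q - 185017) + T(R(16)) = (-92041 - 185017) - 18 = -277058 - 18 = -277076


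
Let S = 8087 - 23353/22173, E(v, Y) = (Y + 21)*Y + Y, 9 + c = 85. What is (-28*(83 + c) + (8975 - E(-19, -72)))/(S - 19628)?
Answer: -20465679/255921946 ≈ -0.079968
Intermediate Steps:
c = 76 (c = -9 + 85 = 76)
E(v, Y) = Y + Y*(21 + Y) (E(v, Y) = (21 + Y)*Y + Y = Y*(21 + Y) + Y = Y + Y*(21 + Y))
S = 179289698/22173 (S = 8087 - 23353/22173 = 179289698/22173 ≈ 8085.9)
(-28*(83 + c) + (8975 - E(-19, -72)))/(S - 19628) = (-28*(83 + 76) + (8975 - (-72)*(22 - 72)))/(179289698/22173 - 19628) = (-28*159 + (8975 - (-72)*(-50)))/(-255921946/22173) = (-4452 + (8975 - 1*3600))*(-22173/255921946) = (-4452 + (8975 - 3600))*(-22173/255921946) = (-4452 + 5375)*(-22173/255921946) = 923*(-22173/255921946) = -20465679/255921946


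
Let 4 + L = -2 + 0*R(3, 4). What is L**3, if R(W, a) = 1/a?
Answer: -216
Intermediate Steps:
L = -6 (L = -4 + (-2 + 0/4) = -4 + (-2 + 0*(1/4)) = -4 + (-2 + 0) = -4 - 2 = -6)
L**3 = (-6)**3 = -216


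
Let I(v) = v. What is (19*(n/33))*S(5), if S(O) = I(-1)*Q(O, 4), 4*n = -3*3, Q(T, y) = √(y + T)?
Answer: 171/44 ≈ 3.8864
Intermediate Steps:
Q(T, y) = √(T + y)
n = -9/4 (n = (-3*3)/4 = (¼)*(-9) = -9/4 ≈ -2.2500)
S(O) = -√(4 + O) (S(O) = -√(O + 4) = -√(4 + O))
(19*(n/33))*S(5) = (19*(-9/4/33))*(-√(4 + 5)) = (19*(-9/4*1/33))*(-√9) = (19*(-3/44))*(-1*3) = -57/44*(-3) = 171/44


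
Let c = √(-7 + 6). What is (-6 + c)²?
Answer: (6 - I)² ≈ 35.0 - 12.0*I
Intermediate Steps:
c = I (c = √(-1) = I ≈ 1.0*I)
(-6 + c)² = (-6 + I)²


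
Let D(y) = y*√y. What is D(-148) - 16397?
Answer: -16397 - 296*I*√37 ≈ -16397.0 - 1800.5*I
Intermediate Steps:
D(y) = y^(3/2)
D(-148) - 16397 = (-148)^(3/2) - 16397 = -296*I*√37 - 16397 = -16397 - 296*I*√37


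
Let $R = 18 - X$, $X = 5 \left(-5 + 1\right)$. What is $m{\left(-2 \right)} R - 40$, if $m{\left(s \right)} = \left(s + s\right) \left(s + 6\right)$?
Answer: $-648$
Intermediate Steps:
$X = -20$ ($X = 5 \left(-4\right) = -20$)
$R = 38$ ($R = 18 - -20 = 18 + 20 = 38$)
$m{\left(s \right)} = 2 s \left(6 + s\right)$
$m{\left(-2 \right)} R - 40 = 2 \left(-2\right) \left(6 - 2\right) 38 - 40 = 2 \left(-2\right) 4 \cdot 38 - 40 = \left(-16\right) 38 - 40 = -608 - 40 = -648$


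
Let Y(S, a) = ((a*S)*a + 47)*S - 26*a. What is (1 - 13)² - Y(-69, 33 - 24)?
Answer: -382020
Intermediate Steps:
Y(S, a) = -26*a + S*(47 + S*a²) (Y(S, a) = ((S*a)*a + 47)*S - 26*a = (S*a² + 47)*S - 26*a = (47 + S*a²)*S - 26*a = S*(47 + S*a²) - 26*a = -26*a + S*(47 + S*a²))
(1 - 13)² - Y(-69, 33 - 24) = (1 - 13)² - (-26*(33 - 24) + 47*(-69) + (-69)²*(33 - 24)²) = (-12)² - (-26*9 - 3243 + 4761*9²) = 144 - (-234 - 3243 + 4761*81) = 144 - (-234 - 3243 + 385641) = 144 - 1*382164 = 144 - 382164 = -382020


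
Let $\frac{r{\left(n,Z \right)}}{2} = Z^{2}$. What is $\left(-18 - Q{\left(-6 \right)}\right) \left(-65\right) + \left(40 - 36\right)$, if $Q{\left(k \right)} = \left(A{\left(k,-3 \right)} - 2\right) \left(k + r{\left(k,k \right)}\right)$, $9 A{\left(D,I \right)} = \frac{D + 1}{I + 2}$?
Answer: $- \frac{15068}{3} \approx -5022.7$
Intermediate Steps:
$A{\left(D,I \right)} = \frac{1 + D}{9 \left(2 + I\right)}$ ($A{\left(D,I \right)} = \frac{\left(D + 1\right) \frac{1}{I + 2}}{9} = \frac{\left(1 + D\right) \frac{1}{2 + I}}{9} = \frac{\frac{1}{2 + I} \left(1 + D\right)}{9} = \frac{1 + D}{9 \left(2 + I\right)}$)
$r{\left(n,Z \right)} = 2 Z^{2}$
$Q{\left(k \right)} = \left(- \frac{19}{9} - \frac{k}{9}\right) \left(k + 2 k^{2}\right)$ ($Q{\left(k \right)} = \left(\frac{1 + k}{9 \left(2 - 3\right)} - 2\right) \left(k + 2 k^{2}\right) = \left(\frac{1 + k}{9 \left(-1\right)} - 2\right) \left(k + 2 k^{2}\right) = \left(\frac{1}{9} \left(-1\right) \left(1 + k\right) - 2\right) \left(k + 2 k^{2}\right) = \left(\left(- \frac{1}{9} - \frac{k}{9}\right) - 2\right) \left(k + 2 k^{2}\right) = \left(- \frac{19}{9} - \frac{k}{9}\right) \left(k + 2 k^{2}\right)$)
$\left(-18 - Q{\left(-6 \right)}\right) \left(-65\right) + \left(40 - 36\right) = \left(-18 - \frac{1}{9} \left(-6\right) \left(-19 - -234 - 2 \left(-6\right)^{2}\right)\right) \left(-65\right) + \left(40 - 36\right) = \left(-18 - \frac{1}{9} \left(-6\right) \left(-19 + 234 - 72\right)\right) \left(-65\right) + \left(40 - 36\right) = \left(-18 - \frac{1}{9} \left(-6\right) \left(-19 + 234 - 72\right)\right) \left(-65\right) + 4 = \left(-18 - \frac{1}{9} \left(-6\right) 143\right) \left(-65\right) + 4 = \left(-18 - - \frac{286}{3}\right) \left(-65\right) + 4 = \left(-18 + \frac{286}{3}\right) \left(-65\right) + 4 = \frac{232}{3} \left(-65\right) + 4 = - \frac{15080}{3} + 4 = - \frac{15068}{3}$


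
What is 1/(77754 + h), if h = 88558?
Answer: 1/166312 ≈ 6.0128e-6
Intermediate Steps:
1/(77754 + h) = 1/(77754 + 88558) = 1/166312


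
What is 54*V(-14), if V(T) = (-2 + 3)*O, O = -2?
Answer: -108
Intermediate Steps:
V(T) = -2 (V(T) = (-2 + 3)*(-2) = 1*(-2) = -2)
54*V(-14) = 54*(-2) = -108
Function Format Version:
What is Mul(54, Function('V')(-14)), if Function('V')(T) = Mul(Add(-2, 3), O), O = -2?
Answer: -108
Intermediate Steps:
Function('V')(T) = -2 (Function('V')(T) = Mul(Add(-2, 3), -2) = Mul(1, -2) = -2)
Mul(54, Function('V')(-14)) = Mul(54, -2) = -108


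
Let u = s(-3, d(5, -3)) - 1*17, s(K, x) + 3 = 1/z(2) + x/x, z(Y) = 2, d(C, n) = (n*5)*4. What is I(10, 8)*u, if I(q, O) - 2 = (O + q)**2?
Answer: -6031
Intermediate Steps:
d(C, n) = 20*n (d(C, n) = (5*n)*4 = 20*n)
s(K, x) = -3/2 (s(K, x) = -3 + (1/2 + x/x) = -3 + (1*(1/2) + 1) = -3 + (1/2 + 1) = -3 + 3/2 = -3/2)
I(q, O) = 2 + (O + q)**2
u = -37/2 (u = -3/2 - 1*17 = -3/2 - 17 = -37/2 ≈ -18.500)
I(10, 8)*u = (2 + (8 + 10)**2)*(-37/2) = (2 + 18**2)*(-37/2) = (2 + 324)*(-37/2) = 326*(-37/2) = -6031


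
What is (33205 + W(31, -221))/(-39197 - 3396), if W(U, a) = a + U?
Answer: -33015/42593 ≈ -0.77513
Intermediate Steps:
W(U, a) = U + a
(33205 + W(31, -221))/(-39197 - 3396) = (33205 + (31 - 221))/(-39197 - 3396) = (33205 - 190)/(-42593) = 33015*(-1/42593) = -33015/42593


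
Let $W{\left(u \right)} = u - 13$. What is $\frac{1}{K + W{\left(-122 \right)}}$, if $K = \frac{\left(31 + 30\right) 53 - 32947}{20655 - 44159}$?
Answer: $- \frac{11752}{1571663} \approx -0.0074774$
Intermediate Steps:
$K = \frac{14857}{11752}$ ($K = \frac{61 \cdot 53 - 32947}{-23504} = \left(3233 - 32947\right) \left(- \frac{1}{23504}\right) = \left(-29714\right) \left(- \frac{1}{23504}\right) = \frac{14857}{11752} \approx 1.2642$)
$W{\left(u \right)} = -13 + u$
$\frac{1}{K + W{\left(-122 \right)}} = \frac{1}{\frac{14857}{11752} - 135} = \frac{1}{- \frac{1571663}{11752}} = - \frac{11752}{1571663}$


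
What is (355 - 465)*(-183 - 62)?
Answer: 26950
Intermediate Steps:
(355 - 465)*(-183 - 62) = -110*(-245) = 26950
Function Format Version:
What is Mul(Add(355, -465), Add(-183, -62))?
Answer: 26950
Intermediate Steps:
Mul(Add(355, -465), Add(-183, -62)) = Mul(-110, -245) = 26950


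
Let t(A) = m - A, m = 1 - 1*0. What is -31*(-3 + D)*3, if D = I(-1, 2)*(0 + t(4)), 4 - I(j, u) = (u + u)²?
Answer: -3069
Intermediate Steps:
I(j, u) = 4 - 4*u² (I(j, u) = 4 - (u + u)² = 4 - (2*u)² = 4 - 4*u²)
m = 1 (m = 1 + 0 = 1)
t(A) = 1 - A
D = 36 (D = (4 - 4*2²)*(0 + (1 - 1*4)) = (4 - 4*4)*(0 + (1 - 4)) = (4 - 16)*(0 - 3) = -12*(-3) = 36)
-31*(-3 + D)*3 = -31*(-3 + 36)*3 = -1023*3 = -31*99 = -3069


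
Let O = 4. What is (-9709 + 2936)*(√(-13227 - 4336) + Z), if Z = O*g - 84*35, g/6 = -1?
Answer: 20075172 - 6773*I*√17563 ≈ 2.0075e+7 - 8.976e+5*I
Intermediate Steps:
g = -6 (g = 6*(-1) = -6)
Z = -2964 (Z = 4*(-6) - 84*35 = -24 - 2940 = -2964)
(-9709 + 2936)*(√(-13227 - 4336) + Z) = (-9709 + 2936)*(√(-13227 - 4336) - 2964) = -6773*(√(-17563) - 2964) = -6773*(I*√17563 - 2964) = -6773*(-2964 + I*√17563) = 20075172 - 6773*I*√17563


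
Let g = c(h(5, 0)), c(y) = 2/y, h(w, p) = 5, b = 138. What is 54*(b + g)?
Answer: 37368/5 ≈ 7473.6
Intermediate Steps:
g = ⅖ (g = 2/5 = 2*(⅕) = ⅖ ≈ 0.40000)
54*(b + g) = 54*(138 + ⅖) = 54*(692/5) = 37368/5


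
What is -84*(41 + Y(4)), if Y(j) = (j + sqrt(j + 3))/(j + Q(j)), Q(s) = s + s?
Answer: -3472 - 7*sqrt(7) ≈ -3490.5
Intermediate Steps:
Q(s) = 2*s
Y(j) = (j + sqrt(3 + j))/(3*j) (Y(j) = (j + sqrt(j + 3))/(j + 2*j) = (j + sqrt(3 + j))/((3*j)) = (j + sqrt(3 + j))*(1/(3*j)) = (j + sqrt(3 + j))/(3*j))
-84*(41 + Y(4)) = -84*(41 + (1/3)*(4 + sqrt(3 + 4))/4) = -84*(41 + (1/3)*(1/4)*(4 + sqrt(7))) = -84*(41 + (1/3 + sqrt(7)/12)) = -84*(124/3 + sqrt(7)/12) = -3472 - 7*sqrt(7)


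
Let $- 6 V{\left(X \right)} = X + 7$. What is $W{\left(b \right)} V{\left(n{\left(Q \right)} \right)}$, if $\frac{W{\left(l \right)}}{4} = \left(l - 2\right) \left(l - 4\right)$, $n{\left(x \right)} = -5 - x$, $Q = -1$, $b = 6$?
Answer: $-16$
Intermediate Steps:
$W{\left(l \right)} = 4 \left(-4 + l\right) \left(-2 + l\right)$ ($W{\left(l \right)} = 4 \left(l - 2\right) \left(l - 4\right) = 4 \left(-2 + l\right) \left(-4 + l\right) = 4 \left(-4 + l\right) \left(-2 + l\right)$)
$V{\left(X \right)} = - \frac{7}{6} - \frac{X}{6}$ ($V{\left(X \right)} = - \frac{X + 7}{6} = - \frac{7 + X}{6} = - \frac{7}{6} - \frac{X}{6}$)
$W{\left(b \right)} V{\left(n{\left(Q \right)} \right)} = \left(32 - 144 + 4 \cdot 6^{2}\right) \left(- \frac{7}{6} - \frac{-5 - -1}{6}\right) = \left(32 - 144 + 4 \cdot 36\right) \left(- \frac{7}{6} - \frac{-5 + 1}{6}\right) = \left(32 - 144 + 144\right) \left(- \frac{7}{6} - - \frac{2}{3}\right) = 32 \left(- \frac{7}{6} + \frac{2}{3}\right) = 32 \left(- \frac{1}{2}\right) = -16$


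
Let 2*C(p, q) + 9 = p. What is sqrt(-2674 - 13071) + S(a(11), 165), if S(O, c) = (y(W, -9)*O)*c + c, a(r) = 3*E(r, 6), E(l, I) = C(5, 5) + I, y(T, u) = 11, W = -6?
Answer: 21945 + I*sqrt(15745) ≈ 21945.0 + 125.48*I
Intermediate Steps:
C(p, q) = -9/2 + p/2
E(l, I) = -2 + I (E(l, I) = (-9/2 + (1/2)*5) + I = (-9/2 + 5/2) + I = -2 + I)
a(r) = 12 (a(r) = 3*(-2 + 6) = 3*4 = 12)
S(O, c) = c + 11*O*c (S(O, c) = (11*O)*c + c = 11*O*c + c = c + 11*O*c)
sqrt(-2674 - 13071) + S(a(11), 165) = sqrt(-2674 - 13071) + 165*(1 + 11*12) = sqrt(-15745) + 165*(1 + 132) = I*sqrt(15745) + 165*133 = I*sqrt(15745) + 21945 = 21945 + I*sqrt(15745)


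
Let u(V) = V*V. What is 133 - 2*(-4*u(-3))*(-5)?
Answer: -227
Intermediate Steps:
u(V) = V²
133 - 2*(-4*u(-3))*(-5) = 133 - 2*(-4*(-3)²)*(-5) = 133 - 2*(-4*9)*(-5) = 133 - (-72)*(-5) = 133 - 2*180 = 133 - 360 = -227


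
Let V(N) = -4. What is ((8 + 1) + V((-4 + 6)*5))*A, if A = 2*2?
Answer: 20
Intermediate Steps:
A = 4
((8 + 1) + V((-4 + 6)*5))*A = ((8 + 1) - 4)*4 = (9 - 4)*4 = 5*4 = 20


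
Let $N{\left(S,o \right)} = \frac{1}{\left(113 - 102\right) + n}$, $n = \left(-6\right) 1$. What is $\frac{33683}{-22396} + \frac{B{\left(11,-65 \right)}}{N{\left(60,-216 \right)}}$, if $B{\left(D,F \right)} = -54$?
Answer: $- \frac{6080603}{22396} \approx -271.5$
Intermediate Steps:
$n = -6$
$N{\left(S,o \right)} = \frac{1}{5}$ ($N{\left(S,o \right)} = \frac{1}{\left(113 - 102\right) - 6} = \frac{1}{11 - 6} = \frac{1}{5}$)
$\frac{33683}{-22396} + \frac{B{\left(11,-65 \right)}}{N{\left(60,-216 \right)}} = \frac{33683}{-22396} - 54 \frac{1}{\frac{1}{5}} = 33683 \left(- \frac{1}{22396}\right) - 270 = - \frac{33683}{22396} - 270 = - \frac{6080603}{22396}$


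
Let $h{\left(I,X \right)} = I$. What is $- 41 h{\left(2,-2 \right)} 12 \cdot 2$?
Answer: $-1968$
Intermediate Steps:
$- 41 h{\left(2,-2 \right)} 12 \cdot 2 = \left(-41\right) 2 \cdot 12 \cdot 2 = \left(-82\right) 24 = -1968$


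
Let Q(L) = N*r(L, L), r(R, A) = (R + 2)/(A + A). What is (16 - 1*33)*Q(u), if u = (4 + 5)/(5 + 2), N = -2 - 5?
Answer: 2737/18 ≈ 152.06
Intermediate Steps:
r(R, A) = (2 + R)/(2*A) (r(R, A) = (2 + R)/((2*A)) = (2 + R)*(1/(2*A)) = (2 + R)/(2*A))
N = -7
u = 9/7 ≈ 1.2857
Q(L) = -7*(2 + L)/(2*L)
(16 - 1*33)*Q(u) = (16 - 1*33)*(-7/2 - 7/9/7) = (16 - 33)*(-7/2 - 7*7/9) = -17*(-7/2 - 49/9) = -17*(-161/18) = 2737/18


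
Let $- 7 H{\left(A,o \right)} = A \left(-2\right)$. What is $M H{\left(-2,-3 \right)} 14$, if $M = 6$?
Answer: $-48$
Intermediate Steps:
$H{\left(A,o \right)} = \frac{2 A}{7}$ ($H{\left(A,o \right)} = - \frac{A \left(-2\right)}{7} = - \frac{\left(-2\right) A}{7} = \frac{2 A}{7}$)
$M H{\left(-2,-3 \right)} 14 = 6 \cdot \frac{2}{7} \left(-2\right) 14 = 6 \left(- \frac{4}{7}\right) 14 = \left(- \frac{24}{7}\right) 14 = -48$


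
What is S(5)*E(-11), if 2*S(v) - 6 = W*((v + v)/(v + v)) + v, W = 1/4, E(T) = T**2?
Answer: 5445/8 ≈ 680.63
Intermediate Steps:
W = 1/4 ≈ 0.25000
S(v) = 25/8 + v/2 (S(v) = 3 + (((v + v)/(v + v))/4 + v)/2 = 3 + (((2*v)/((2*v)))/4 + v)/2 = 3 + (((2*v)*(1/(2*v)))/4 + v)/2 = 3 + ((1/4)*1 + v)/2 = 3 + (1/4 + v)/2 = 3 + (1/8 + v/2) = 25/8 + v/2)
S(5)*E(-11) = (25/8 + (1/2)*5)*(-11)**2 = (25/8 + 5/2)*121 = (45/8)*121 = 5445/8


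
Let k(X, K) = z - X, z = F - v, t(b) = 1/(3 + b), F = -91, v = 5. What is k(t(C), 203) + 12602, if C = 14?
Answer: 212601/17 ≈ 12506.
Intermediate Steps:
z = -96 (z = -91 - 1*5 = -91 - 5 = -96)
k(X, K) = -96 - X
k(t(C), 203) + 12602 = (-96 - 1/(3 + 14)) + 12602 = (-96 - 1/17) + 12602 = -1633/17 + 12602 = 212601/17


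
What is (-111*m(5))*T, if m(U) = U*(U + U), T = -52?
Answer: 288600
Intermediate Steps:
m(U) = 2*U² (m(U) = U*(2*U) = 2*U²)
(-111*m(5))*T = -222*5²*(-52) = -222*25*(-52) = -111*50*(-52) = -5550*(-52) = 288600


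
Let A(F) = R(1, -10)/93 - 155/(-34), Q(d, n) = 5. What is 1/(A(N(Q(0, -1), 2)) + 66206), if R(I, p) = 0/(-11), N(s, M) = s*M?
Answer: 34/2251159 ≈ 1.5103e-5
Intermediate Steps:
N(s, M) = M*s
R(I, p) = 0 (R(I, p) = 0*(-1/11) = 0)
A(F) = 155/34 (A(F) = 0/93 - 155/(-34) = 0*(1/93) - 155*(-1/34) = 0 + 155/34 = 155/34)
1/(A(N(Q(0, -1), 2)) + 66206) = 1/(155/34 + 66206) = 1/(2251159/34) = 34/2251159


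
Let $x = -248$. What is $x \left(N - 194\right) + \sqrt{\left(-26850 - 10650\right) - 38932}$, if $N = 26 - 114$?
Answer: $69936 + 4 i \sqrt{4777} \approx 69936.0 + 276.46 i$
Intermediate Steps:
$N = -88$
$x \left(N - 194\right) + \sqrt{\left(-26850 - 10650\right) - 38932} = - 248 \left(-88 - 194\right) + \sqrt{\left(-26850 - 10650\right) - 38932} = \left(-248\right) \left(-282\right) + \sqrt{-37500 - 38932} = 69936 + \sqrt{-76432} = 69936 + 4 i \sqrt{4777}$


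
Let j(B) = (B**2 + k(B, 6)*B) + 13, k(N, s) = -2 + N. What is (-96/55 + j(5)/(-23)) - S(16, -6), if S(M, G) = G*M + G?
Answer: 123907/1265 ≈ 97.950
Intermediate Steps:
j(B) = 13 + B**2 + B*(-2 + B) (j(B) = (B**2 + (-2 + B)*B) + 13 = (B**2 + B*(-2 + B)) + 13 = 13 + B**2 + B*(-2 + B))
S(M, G) = G + G*M
(-96/55 + j(5)/(-23)) - S(16, -6) = (-96/55 + (13 + 5**2 + 5*(-2 + 5))/(-23)) - (-6)*(1 + 16) = (-96*1/55 + (13 + 25 + 5*3)*(-1/23)) - (-6)*17 = (-96/55 + (13 + 25 + 15)*(-1/23)) - 1*(-102) = (-96/55 + 53*(-1/23)) + 102 = (-96/55 - 53/23) + 102 = -5123/1265 + 102 = 123907/1265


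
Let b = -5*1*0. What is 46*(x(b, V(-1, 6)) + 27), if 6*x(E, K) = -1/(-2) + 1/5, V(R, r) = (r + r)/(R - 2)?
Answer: 37421/30 ≈ 1247.4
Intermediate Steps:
V(R, r) = 2*r/(-2 + R) (V(R, r) = (2*r)/(-2 + R) = 2*r/(-2 + R))
b = 0 (b = -5*0 = 0)
x(E, K) = 7/60 (x(E, K) = (-1/(-2) + 1/5)/6 = (-1*(-½) + 1*(⅕))/6 = (½ + ⅕)/6 = (⅙)*(7/10) = 7/60)
46*(x(b, V(-1, 6)) + 27) = 46*(7/60 + 27) = 46*(1627/60) = 37421/30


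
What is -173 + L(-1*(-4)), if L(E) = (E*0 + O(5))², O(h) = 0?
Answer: -173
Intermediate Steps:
L(E) = 0 (L(E) = (E*0 + 0)² = (0 + 0)² = 0² = 0)
-173 + L(-1*(-4)) = -173 + 0 = -173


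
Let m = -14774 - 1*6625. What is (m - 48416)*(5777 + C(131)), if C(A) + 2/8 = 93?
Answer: -1639186385/4 ≈ -4.0980e+8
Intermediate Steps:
C(A) = 371/4 (C(A) = -1/4 + 93 = 371/4)
m = -21399 (m = -14774 - 6625 = -21399)
(m - 48416)*(5777 + C(131)) = (-21399 - 48416)*(5777 + 371/4) = -69815*23479/4 = -1639186385/4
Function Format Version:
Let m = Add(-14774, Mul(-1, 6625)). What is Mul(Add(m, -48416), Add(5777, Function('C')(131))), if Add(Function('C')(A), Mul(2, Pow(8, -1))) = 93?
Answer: Rational(-1639186385, 4) ≈ -4.0980e+8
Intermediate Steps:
Function('C')(A) = Rational(371, 4) (Function('C')(A) = Add(Rational(-1, 4), 93) = Rational(371, 4))
m = -21399 (m = Add(-14774, -6625) = -21399)
Mul(Add(m, -48416), Add(5777, Function('C')(131))) = Mul(Add(-21399, -48416), Add(5777, Rational(371, 4))) = Mul(-69815, Rational(23479, 4)) = Rational(-1639186385, 4)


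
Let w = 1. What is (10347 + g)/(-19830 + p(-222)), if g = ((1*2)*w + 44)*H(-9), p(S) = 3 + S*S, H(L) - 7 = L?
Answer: 10255/29457 ≈ 0.34813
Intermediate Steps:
H(L) = 7 + L
p(S) = 3 + S²
g = -92 (g = ((1*2)*1 + 44)*(7 - 9) = (2*1 + 44)*(-2) = (2 + 44)*(-2) = 46*(-2) = -92)
(10347 + g)/(-19830 + p(-222)) = (10347 - 92)/(-19830 + (3 + (-222)²)) = 10255/(-19830 + (3 + 49284)) = 10255/(-19830 + 49287) = 10255/29457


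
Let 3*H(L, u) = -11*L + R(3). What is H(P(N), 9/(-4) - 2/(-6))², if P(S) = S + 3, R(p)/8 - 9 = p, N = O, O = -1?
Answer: 5476/9 ≈ 608.44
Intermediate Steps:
N = -1
R(p) = 72 + 8*p
P(S) = 3 + S
H(L, u) = 32 - 11*L/3 (H(L, u) = (-11*L + (72 + 8*3))/3 = (-11*L + (72 + 24))/3 = (-11*L + 96)/3 = (96 - 11*L)/3 = 32 - 11*L/3)
H(P(N), 9/(-4) - 2/(-6))² = (32 - 11*(3 - 1)/3)² = (32 - 11/3*2)² = (32 - 22/3)² = (74/3)² = 5476/9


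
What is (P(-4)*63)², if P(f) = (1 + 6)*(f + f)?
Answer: 12446784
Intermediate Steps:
P(f) = 14*f (P(f) = 7*(2*f) = 14*f)
(P(-4)*63)² = ((14*(-4))*63)² = (-56*63)² = (-3528)² = 12446784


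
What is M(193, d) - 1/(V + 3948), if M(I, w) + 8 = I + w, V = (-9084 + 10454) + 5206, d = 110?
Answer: 3104579/10524 ≈ 295.00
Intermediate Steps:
V = 6576 (V = 1370 + 5206 = 6576)
M(I, w) = -8 + I + w (M(I, w) = -8 + (I + w) = -8 + I + w)
M(193, d) - 1/(V + 3948) = (-8 + 193 + 110) - 1/(6576 + 3948) = 295 - 1/10524 = 3104579/10524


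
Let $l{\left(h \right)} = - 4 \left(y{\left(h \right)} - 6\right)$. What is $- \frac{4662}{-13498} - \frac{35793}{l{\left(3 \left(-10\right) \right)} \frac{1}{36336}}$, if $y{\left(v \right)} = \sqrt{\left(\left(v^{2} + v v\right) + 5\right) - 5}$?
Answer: $\frac{365732487117}{330701} + \frac{270953010 \sqrt{2}}{49} \approx 8.926 \cdot 10^{6}$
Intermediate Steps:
$y{\left(v \right)} = \sqrt{2} \sqrt{v^{2}}$ ($y{\left(v \right)} = \sqrt{\left(\left(v^{2} + v^{2}\right) + 5\right) - 5} = \sqrt{\left(2 v^{2} + 5\right) - 5} = \sqrt{\left(5 + 2 v^{2}\right) - 5} = \sqrt{2 v^{2}} = \sqrt{2} \sqrt{v^{2}}$)
$l{\left(h \right)} = 24 - 4 \sqrt{2} \sqrt{h^{2}}$ ($l{\left(h \right)} = - 4 \left(\sqrt{2} \sqrt{h^{2}} - 6\right) = - 4 \left(-6 + \sqrt{2} \sqrt{h^{2}}\right) = 24 - 4 \sqrt{2} \sqrt{h^{2}}$)
$- \frac{4662}{-13498} - \frac{35793}{l{\left(3 \left(-10\right) \right)} \frac{1}{36336}} = - \frac{4662}{-13498} - \frac{35793}{\left(24 - 4 \sqrt{2} \sqrt{\left(3 \left(-10\right)\right)^{2}}\right) \frac{1}{36336}} = \left(-4662\right) \left(- \frac{1}{13498}\right) - \frac{35793}{\left(24 - 4 \sqrt{2} \sqrt{\left(-30\right)^{2}}\right) \frac{1}{36336}} = \frac{2331}{6749} - \frac{35793}{\left(24 - 4 \sqrt{2} \sqrt{900}\right) \frac{1}{36336}} = \frac{2331}{6749} - \frac{35793}{\left(24 - 4 \sqrt{2} \cdot 30\right) \frac{1}{36336}} = \frac{2331}{6749} - \frac{35793}{\left(24 - 120 \sqrt{2}\right) \frac{1}{36336}} = \frac{2331}{6749} - \frac{35793}{\frac{1}{1514} - \frac{5 \sqrt{2}}{1514}}$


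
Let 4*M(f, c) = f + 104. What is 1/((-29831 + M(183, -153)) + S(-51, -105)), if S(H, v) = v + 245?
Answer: -4/118477 ≈ -3.3762e-5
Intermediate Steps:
M(f, c) = 26 + f/4 (M(f, c) = (f + 104)/4 = (104 + f)/4 = 26 + f/4)
S(H, v) = 245 + v
1/((-29831 + M(183, -153)) + S(-51, -105)) = 1/((-29831 + (26 + (¼)*183)) + (245 - 105)) = 1/((-29831 + (26 + 183/4)) + 140) = 1/((-29831 + 287/4) + 140) = 1/(-119037/4 + 140) = 1/(-118477/4) = -4/118477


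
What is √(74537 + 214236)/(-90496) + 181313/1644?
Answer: 181313/1644 - √288773/90496 ≈ 110.28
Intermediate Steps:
√(74537 + 214236)/(-90496) + 181313/1644 = √288773*(-1/90496) + 181313*(1/1644) = -√288773/90496 + 181313/1644 = 181313/1644 - √288773/90496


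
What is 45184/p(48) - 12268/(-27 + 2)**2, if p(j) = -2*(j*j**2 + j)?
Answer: -17143144/864375 ≈ -19.833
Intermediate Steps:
p(j) = -2*j - 2*j**3 (p(j) = -2*(j**3 + j) = -2*(j + j**3) = -2*j - 2*j**3)
45184/p(48) - 12268/(-27 + 2)**2 = 45184/((-2*48*(1 + 48**2))) - 12268/(-27 + 2)**2 = 45184/((-2*48*(1 + 2304))) - 12268/((-25)**2) = 45184/((-2*48*2305)) - 12268/625 = 45184/(-221280) - 12268*1/625 = 45184*(-1/221280) - 12268/625 = -1412/6915 - 12268/625 = -17143144/864375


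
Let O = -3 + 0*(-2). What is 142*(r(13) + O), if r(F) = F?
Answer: 1420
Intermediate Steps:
O = -3 (O = -3 + 0 = -3)
142*(r(13) + O) = 142*(13 - 3) = 142*10 = 1420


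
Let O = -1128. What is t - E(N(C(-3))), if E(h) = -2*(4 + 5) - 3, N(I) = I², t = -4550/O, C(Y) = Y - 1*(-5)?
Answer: 14119/564 ≈ 25.034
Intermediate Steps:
C(Y) = 5 + Y (C(Y) = Y + 5 = 5 + Y)
t = 2275/564 (t = -4550/(-1128) = -4550*(-1/1128) = 2275/564 ≈ 4.0337)
E(h) = -21 (E(h) = -2*9 - 3 = -1*18 - 3 = -18 - 3 = -21)
t - E(N(C(-3))) = 2275/564 - 1*(-21) = 2275/564 + 21 = 14119/564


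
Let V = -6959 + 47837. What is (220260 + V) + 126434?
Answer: 387572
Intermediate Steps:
V = 40878
(220260 + V) + 126434 = (220260 + 40878) + 126434 = 261138 + 126434 = 387572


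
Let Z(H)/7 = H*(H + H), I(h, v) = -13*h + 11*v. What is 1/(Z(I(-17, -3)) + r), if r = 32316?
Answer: 1/527132 ≈ 1.8971e-6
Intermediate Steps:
Z(H) = 14*H**2 (Z(H) = 7*(H*(H + H)) = 7*(H*(2*H)) = 7*(2*H**2) = 14*H**2)
1/(Z(I(-17, -3)) + r) = 1/(14*(-13*(-17) + 11*(-3))**2 + 32316) = 1/(14*(221 - 33)**2 + 32316) = 1/(14*188**2 + 32316) = 1/(14*35344 + 32316) = 1/(494816 + 32316) = 1/527132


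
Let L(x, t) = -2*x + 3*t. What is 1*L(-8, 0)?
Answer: 16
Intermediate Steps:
1*L(-8, 0) = 1*(-2*(-8) + 3*0) = 1*(16 + 0) = 1*16 = 16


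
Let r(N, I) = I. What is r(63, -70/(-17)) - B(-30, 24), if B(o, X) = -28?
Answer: 546/17 ≈ 32.118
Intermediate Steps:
r(63, -70/(-17)) - B(-30, 24) = -70/(-17) - 1*(-28) = -70*(-1/17) + 28 = 70/17 + 28 = 546/17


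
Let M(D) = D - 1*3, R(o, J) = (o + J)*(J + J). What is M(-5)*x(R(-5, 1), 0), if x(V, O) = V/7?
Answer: 64/7 ≈ 9.1429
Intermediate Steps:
R(o, J) = 2*J*(J + o) (R(o, J) = (J + o)*(2*J) = 2*J*(J + o))
M(D) = -3 + D (M(D) = D - 3 = -3 + D)
x(V, O) = V/7 (x(V, O) = V*(⅐) = V/7)
M(-5)*x(R(-5, 1), 0) = (-3 - 5)*((2*1*(1 - 5))/7) = -8*2*1*(-4)/7 = -8*(-8)/7 = -8*(-8/7) = 64/7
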